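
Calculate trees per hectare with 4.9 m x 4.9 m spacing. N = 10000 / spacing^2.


N = 10000 / 4.9^2 = 10000 / 24.01 = 416.493 ≈ 416 trees/ha

416 trees/ha


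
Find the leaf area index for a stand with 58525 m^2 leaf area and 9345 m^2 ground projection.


LAI = 58525 / 9345 = 6.2627 ≈ 6.26

6.26


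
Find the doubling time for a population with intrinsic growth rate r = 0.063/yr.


td = ln(2) / 0.063 = 0.693147 / 0.063 = 11.0023 ≈ 11.0 years

11.0 years


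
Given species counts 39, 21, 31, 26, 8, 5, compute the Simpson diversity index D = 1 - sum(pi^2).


Total N = 39 + 21 + 31 + 26 + 8 + 5 = 130
Per-species terms:
  p = 39/130 = 0.300000; p^2 = 0.300000^2 = 0.090000
  p = 21/130 = 0.161538; p^2 = 0.161538^2 = 0.026095
  p = 31/130 = 0.238462; p^2 = 0.238462^2 = 0.056864
  p = 26/130 = 0.200000; p^2 = 0.200000^2 = 0.040000
  p = 8/130 = 0.061538; p^2 = 0.061538^2 = 0.003787
  p = 5/130 = 0.038462; p^2 = 0.038462^2 = 0.001479
sum(p^2) = 0.090000 + 0.026095 + 0.056864 + 0.040000 + 0.003787 + 0.001479 = 0.218225
D = 1 - 0.218225 = 0.781775 ≈ 0.7818

0.7818


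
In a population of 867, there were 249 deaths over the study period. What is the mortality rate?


Mortality rate = 249 / 867 = 0.287197 ≈ 0.2872

0.2872


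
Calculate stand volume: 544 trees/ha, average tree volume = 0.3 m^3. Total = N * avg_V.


V_stand = 544 * 0.3 = 163.2 m^3/ha

163.2 m^3/ha


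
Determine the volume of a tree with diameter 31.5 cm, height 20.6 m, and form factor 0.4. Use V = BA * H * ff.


(D/200)^2 = (31.5/200)^2 = 0.1575^2 = 0.02480625
BA = 3.141593 * 0.02480625 = 0.0779311 m^2
V = 0.0779311 * 20.6 * 0.4 = 0.642152 ≈ 0.642 m^3

0.642 m^3


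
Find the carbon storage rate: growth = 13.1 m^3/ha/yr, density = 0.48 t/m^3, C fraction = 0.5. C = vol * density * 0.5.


C = 13.1 * 0.48 * 0.5 = 3.144 ≈ 3.14 t C/ha/yr

3.14 t C/ha/yr


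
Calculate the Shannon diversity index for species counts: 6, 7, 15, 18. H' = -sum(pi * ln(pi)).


Total N = 6 + 7 + 15 + 18 = 46
Per-species terms:
  p = 6/46 = 0.130435; ln(p) = -2.036880; p*ln(p) = 0.130435 * (-2.036880) = -0.265680
  p = 7/46 = 0.152174; ln(p) = -1.882731; p*ln(p) = 0.152174 * (-1.882731) = -0.286503
  p = 15/46 = 0.326087; ln(p) = -1.120591; p*ln(p) = 0.326087 * (-1.120591) = -0.365410
  p = 18/46 = 0.391304; ln(p) = -0.938271; p*ln(p) = 0.391304 * (-0.938271) = -0.367149
sum(p*ln(p)) = (-0.265680) + (-0.286503) + (-0.365410) + (-0.367149) = -1.284742
H' = -(-1.284742) = 1.284742 ≈ 1.2847

1.2847


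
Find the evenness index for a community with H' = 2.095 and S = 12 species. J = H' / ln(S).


ln(12) = 2.48491
J = H' / ln(S) = 2.095 / 2.48491 = 0.843089 ≈ 0.8431

0.8431


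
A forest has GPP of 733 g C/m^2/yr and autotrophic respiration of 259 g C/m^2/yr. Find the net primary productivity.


NPP = GPP - Ra = 733 - 259 = 474 g C/m^2/yr

474 g C/m^2/yr


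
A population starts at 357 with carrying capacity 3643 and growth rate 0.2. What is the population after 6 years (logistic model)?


(K - N0)/N0 = (3643 - 357)/357 = 3286/357 = 9.20448
r*t = 0.2 * 6 = 1.2; exp(-1.2) = 0.301194
9.20448 * 0.301194 = 2.77233
1 + 2.77233 = 3.77233
N = 3643 / 3.77233 = 965.716 ≈ 966

966


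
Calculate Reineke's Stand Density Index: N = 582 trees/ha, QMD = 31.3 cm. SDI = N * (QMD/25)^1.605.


QMD/25 = 31.3/25 = 1.252
(1.252)^1.605 = exp(1.605 * ln(1.252)) = exp(1.605 * 0.224742) = exp(0.360711) = 1.43435
SDI = 582 * 1.43435 = 834.792 ≈ 835

835


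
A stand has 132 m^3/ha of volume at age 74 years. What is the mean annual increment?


MAI = 132 / 74 = 1.7838 ≈ 1.78 m^3/ha/yr

1.78 m^3/ha/yr


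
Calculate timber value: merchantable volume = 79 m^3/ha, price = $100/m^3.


Value = 79 * 100 = $7900/ha

$7900/ha


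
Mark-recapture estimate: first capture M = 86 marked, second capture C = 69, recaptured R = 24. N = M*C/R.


N = M * C / R = 86 * 69 / 24 = 5934 / 24 = 247.25 ≈ 247

247 individuals


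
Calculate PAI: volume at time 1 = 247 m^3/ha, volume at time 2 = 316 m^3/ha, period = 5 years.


PAI = (V2 - V1) / period = (316 - 247) / 5 = 69 / 5 = 13.80 m^3/ha/yr

13.80 m^3/ha/yr


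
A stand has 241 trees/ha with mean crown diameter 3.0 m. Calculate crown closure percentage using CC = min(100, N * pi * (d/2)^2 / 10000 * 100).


(d/2)^2 = (3.0/2)^2 = 1.5^2 = 2.25
Crown area = 3.141593 * 2.25 = 7.06858 m^2
N * area / 10000 * 100 = 241 * 7.06858 / 10000 * 100 = 17.0353
CC = min(100, 17.0353) = 17.0353 ≈ 17.0%

17.0%


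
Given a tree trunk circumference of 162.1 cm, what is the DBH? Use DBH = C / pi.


DBH = C / pi = 162.1 / 3.141593 = 51.5980 ≈ 51.60 cm

51.60 cm


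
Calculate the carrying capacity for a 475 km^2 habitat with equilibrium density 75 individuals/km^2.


K = 75 * 475 = 35625 individuals

35625 individuals


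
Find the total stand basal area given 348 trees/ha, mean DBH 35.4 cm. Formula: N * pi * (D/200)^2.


(D/200)^2 = (35.4/200)^2 = 0.177^2 = 0.031329
Individual BA = 3.141593 * 0.031329 = 0.0984230 m^2
Stand BA = 348 * 0.0984230 = 34.2512 ≈ 34.25 m^2/ha

34.25 m^2/ha


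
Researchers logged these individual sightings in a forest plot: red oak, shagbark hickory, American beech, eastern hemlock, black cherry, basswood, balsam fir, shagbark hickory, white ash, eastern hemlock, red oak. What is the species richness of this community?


Total individuals logged = 11
Distinct species (count of individuals): red oak (2), shagbark hickory (2), American beech (1), eastern hemlock (2), black cherry (1), basswood (1), balsam fir (1), white ash (1)
Species richness = number of distinct species = 8

8


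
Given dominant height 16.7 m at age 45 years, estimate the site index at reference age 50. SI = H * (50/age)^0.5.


50/45 = 1.11111
(1.11111)^0.5 = 1.05409
SI = 16.7 * 1.05409 = 17.6033 ≈ 17.6 m

17.6 m


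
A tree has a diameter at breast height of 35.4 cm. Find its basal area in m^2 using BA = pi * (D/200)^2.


D/200 = 35.4/200 = 0.177 m
(D/200)^2 = 0.177^2 = 0.031329
BA = 3.141593 * 0.031329 = 0.0984230 ≈ 0.0984 m^2

0.0984 m^2


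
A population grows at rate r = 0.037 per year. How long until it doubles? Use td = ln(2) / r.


td = ln(2) / 0.037 = 0.693147 / 0.037 = 18.7337 ≈ 18.7 years

18.7 years


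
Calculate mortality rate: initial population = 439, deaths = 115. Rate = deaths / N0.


Mortality rate = 115 / 439 = 0.261959 ≈ 0.2620

0.2620


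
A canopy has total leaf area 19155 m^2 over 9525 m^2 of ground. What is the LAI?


LAI = 19155 / 9525 = 2.0110 ≈ 2.01

2.01


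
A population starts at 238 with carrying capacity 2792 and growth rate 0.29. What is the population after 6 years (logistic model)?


(K - N0)/N0 = (2792 - 238)/238 = 2554/238 = 10.7311
r*t = 0.29 * 6 = 1.74; exp(-1.74) = 0.175520
10.7311 * 0.175520 = 1.88352
1 + 1.88352 = 2.88352
N = 2792 / 2.88352 = 968.261 ≈ 968

968


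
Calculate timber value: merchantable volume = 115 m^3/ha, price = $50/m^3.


Value = 115 * 50 = $5750/ha

$5750/ha


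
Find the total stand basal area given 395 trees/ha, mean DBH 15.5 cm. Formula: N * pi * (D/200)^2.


(D/200)^2 = (15.5/200)^2 = 0.0775^2 = 0.00600625
Individual BA = 3.141593 * 0.00600625 = 0.0188692 m^2
Stand BA = 395 * 0.0188692 = 7.45333 ≈ 7.45 m^2/ha

7.45 m^2/ha


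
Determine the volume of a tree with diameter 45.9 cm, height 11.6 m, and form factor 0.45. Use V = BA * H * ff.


(D/200)^2 = (45.9/200)^2 = 0.2295^2 = 0.05267025
BA = 3.141593 * 0.05267025 = 0.165468 m^2
V = 0.165468 * 11.6 * 0.45 = 0.863743 ≈ 0.864 m^3

0.864 m^3


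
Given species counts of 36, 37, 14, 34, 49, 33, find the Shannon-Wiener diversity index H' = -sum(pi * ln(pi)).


Total N = 36 + 37 + 14 + 34 + 49 + 33 = 203
Per-species terms:
  p = 36/203 = 0.177340; ln(p) = -1.729686; p*ln(p) = 0.177340 * (-1.729686) = -0.306743
  p = 37/203 = 0.182266; ln(p) = -1.702288; p*ln(p) = 0.182266 * (-1.702288) = -0.310269
  p = 14/203 = 0.068966; ln(p) = -2.674142; p*ln(p) = 0.068966 * (-2.674142) = -0.184425
  p = 34/203 = 0.167488; ln(p) = -1.786844; p*ln(p) = 0.167488 * (-1.786844) = -0.299275
  p = 49/203 = 0.241379; ln(p) = -1.421387; p*ln(p) = 0.241379 * (-1.421387) = -0.343093
  p = 33/203 = 0.162562; ln(p) = -1.816696; p*ln(p) = 0.162562 * (-1.816696) = -0.295326
sum(p*ln(p)) = (-0.306743) + (-0.310269) + (-0.184425) + (-0.299275) + (-0.343093) + (-0.295326) = -1.739131
H' = -(-1.739131) = 1.739131 ≈ 1.7391

1.7391


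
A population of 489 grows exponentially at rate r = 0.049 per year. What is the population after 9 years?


r*t = 0.049 * 9 = 0.441
exp(0.441) = 1.55426
N = 489 * 1.55426 = 760.033 ≈ 760

760


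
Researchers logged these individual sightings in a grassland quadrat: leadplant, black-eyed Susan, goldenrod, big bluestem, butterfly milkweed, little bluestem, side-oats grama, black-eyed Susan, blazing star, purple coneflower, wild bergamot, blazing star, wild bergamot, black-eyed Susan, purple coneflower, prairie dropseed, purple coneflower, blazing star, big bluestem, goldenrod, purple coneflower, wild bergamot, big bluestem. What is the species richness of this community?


Total individuals logged = 23
Distinct species (count of individuals): leadplant (1), black-eyed Susan (3), goldenrod (2), big bluestem (3), butterfly milkweed (1), little bluestem (1), side-oats grama (1), blazing star (3), purple coneflower (4), wild bergamot (3), prairie dropseed (1)
Species richness = number of distinct species = 11

11


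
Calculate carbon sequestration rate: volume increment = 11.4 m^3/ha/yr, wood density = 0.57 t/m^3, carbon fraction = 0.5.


C = 11.4 * 0.57 * 0.5 = 3.249 ≈ 3.25 t C/ha/yr

3.25 t C/ha/yr


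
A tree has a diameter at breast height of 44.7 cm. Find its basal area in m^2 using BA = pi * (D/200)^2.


D/200 = 44.7/200 = 0.2235 m
(D/200)^2 = 0.2235^2 = 0.04995225
BA = 3.141593 * 0.04995225 = 0.156930 ≈ 0.1569 m^2

0.1569 m^2


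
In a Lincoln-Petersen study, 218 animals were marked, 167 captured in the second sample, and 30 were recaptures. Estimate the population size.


N = M * C / R = 218 * 167 / 30 = 36406 / 30 = 1213.53 ≈ 1214

1214 individuals


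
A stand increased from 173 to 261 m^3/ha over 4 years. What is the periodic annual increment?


PAI = (V2 - V1) / period = (261 - 173) / 4 = 88 / 4 = 22.00 m^3/ha/yr

22.00 m^3/ha/yr


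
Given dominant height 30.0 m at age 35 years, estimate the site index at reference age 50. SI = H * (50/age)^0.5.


50/35 = 1.42857
(1.42857)^0.5 = 1.19523
SI = 30.0 * 1.19523 = 35.8569 ≈ 35.9 m

35.9 m


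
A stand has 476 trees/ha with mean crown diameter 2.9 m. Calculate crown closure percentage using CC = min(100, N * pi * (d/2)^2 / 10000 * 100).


(d/2)^2 = (2.9/2)^2 = 1.45^2 = 2.1025
Crown area = 3.141593 * 2.1025 = 6.60520 m^2
N * area / 10000 * 100 = 476 * 6.60520 / 10000 * 100 = 31.4408
CC = min(100, 31.4408) = 31.4408 ≈ 31.4%

31.4%


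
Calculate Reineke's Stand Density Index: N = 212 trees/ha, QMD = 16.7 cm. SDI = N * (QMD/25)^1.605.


QMD/25 = 16.7/25 = 0.668
(0.668)^1.605 = exp(1.605 * ln(0.668)) = exp(1.605 * (-0.403467)) = exp(-0.647565) = 0.523319
SDI = 212 * 0.523319 = 110.944 ≈ 111

111


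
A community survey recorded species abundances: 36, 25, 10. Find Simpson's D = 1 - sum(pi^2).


Total N = 36 + 25 + 10 = 71
Per-species terms:
  p = 36/71 = 0.507042; p^2 = 0.507042^2 = 0.257092
  p = 25/71 = 0.352113; p^2 = 0.352113^2 = 0.123984
  p = 10/71 = 0.140845; p^2 = 0.140845^2 = 0.019837
sum(p^2) = 0.257092 + 0.123984 + 0.019837 = 0.400913
D = 1 - 0.400913 = 0.599087 ≈ 0.5991

0.5991


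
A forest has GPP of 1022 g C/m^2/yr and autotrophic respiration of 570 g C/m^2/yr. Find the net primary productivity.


NPP = GPP - Ra = 1022 - 570 = 452 g C/m^2/yr

452 g C/m^2/yr


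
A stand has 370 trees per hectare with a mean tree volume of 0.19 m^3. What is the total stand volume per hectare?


V_stand = 370 * 0.19 = 70.3 m^3/ha

70.3 m^3/ha


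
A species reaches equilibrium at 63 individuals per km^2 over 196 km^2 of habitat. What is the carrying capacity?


K = 63 * 196 = 12348 individuals

12348 individuals


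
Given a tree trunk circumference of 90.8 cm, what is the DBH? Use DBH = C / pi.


DBH = C / pi = 90.8 / 3.141593 = 28.9025 ≈ 28.90 cm

28.90 cm


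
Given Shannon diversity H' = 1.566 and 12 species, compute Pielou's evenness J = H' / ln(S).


ln(12) = 2.48491
J = H' / ln(S) = 1.566 / 2.48491 = 0.630204 ≈ 0.6302

0.6302


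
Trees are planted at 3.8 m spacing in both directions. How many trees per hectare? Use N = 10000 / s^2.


N = 10000 / 3.8^2 = 10000 / 14.44 = 692.521 ≈ 693 trees/ha

693 trees/ha


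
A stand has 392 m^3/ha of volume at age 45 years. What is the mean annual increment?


MAI = 392 / 45 = 8.7111 ≈ 8.71 m^3/ha/yr

8.71 m^3/ha/yr


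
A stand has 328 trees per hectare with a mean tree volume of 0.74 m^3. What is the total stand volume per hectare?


V_stand = 328 * 0.74 = 242.72 ≈ 242.7 m^3/ha

242.7 m^3/ha


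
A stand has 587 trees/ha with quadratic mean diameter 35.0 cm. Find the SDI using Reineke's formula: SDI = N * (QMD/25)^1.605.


QMD/25 = 35.0/25 = 1.4
(1.4)^1.605 = exp(1.605 * ln(1.4)) = exp(1.605 * 0.336472) = exp(0.540038) = 1.71607
SDI = 587 * 1.71607 = 1007.33 ≈ 1007

1007


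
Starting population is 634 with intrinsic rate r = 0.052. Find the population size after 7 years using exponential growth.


r*t = 0.052 * 7 = 0.364
exp(0.364) = 1.43907
N = 634 * 1.43907 = 912.370 ≈ 912

912


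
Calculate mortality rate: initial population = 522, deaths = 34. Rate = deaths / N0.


Mortality rate = 34 / 522 = 0.065134 ≈ 0.0651

0.0651


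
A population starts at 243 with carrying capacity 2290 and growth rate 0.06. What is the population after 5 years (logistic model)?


(K - N0)/N0 = (2290 - 243)/243 = 2047/243 = 8.42387
r*t = 0.06 * 5 = 0.3; exp(-0.3) = 0.740818
8.42387 * 0.740818 = 6.24055
1 + 6.24055 = 7.24055
N = 2290 / 7.24055 = 316.274 ≈ 316

316


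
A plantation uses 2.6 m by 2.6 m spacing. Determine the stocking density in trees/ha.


N = 10000 / 2.6^2 = 10000 / 6.76 = 1479.29 ≈ 1479 trees/ha

1479 trees/ha


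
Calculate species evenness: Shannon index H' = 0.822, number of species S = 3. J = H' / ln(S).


ln(3) = 1.09861
J = H' / ln(S) = 0.822 / 1.09861 = 0.748218 ≈ 0.7482

0.7482


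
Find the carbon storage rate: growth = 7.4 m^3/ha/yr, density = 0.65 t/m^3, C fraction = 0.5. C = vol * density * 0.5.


C = 7.4 * 0.65 * 0.5 = 2.405 ≈ 2.41 t C/ha/yr

2.41 t C/ha/yr


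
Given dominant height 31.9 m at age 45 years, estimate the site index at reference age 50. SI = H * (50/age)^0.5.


50/45 = 1.11111
(1.11111)^0.5 = 1.05409
SI = 31.9 * 1.05409 = 33.6255 ≈ 33.6 m

33.6 m


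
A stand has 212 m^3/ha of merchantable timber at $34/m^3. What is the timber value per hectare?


Value = 212 * 34 = $7208/ha

$7208/ha


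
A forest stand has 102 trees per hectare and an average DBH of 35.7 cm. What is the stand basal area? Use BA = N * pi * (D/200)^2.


(D/200)^2 = (35.7/200)^2 = 0.1785^2 = 0.03186225
Individual BA = 3.141593 * 0.03186225 = 0.100098 m^2
Stand BA = 102 * 0.100098 = 10.2100 ≈ 10.21 m^2/ha

10.21 m^2/ha


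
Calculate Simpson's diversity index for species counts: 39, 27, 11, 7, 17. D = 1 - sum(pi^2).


Total N = 39 + 27 + 11 + 7 + 17 = 101
Per-species terms:
  p = 39/101 = 0.386139; p^2 = 0.386139^2 = 0.149103
  p = 27/101 = 0.267327; p^2 = 0.267327^2 = 0.071464
  p = 11/101 = 0.108911; p^2 = 0.108911^2 = 0.011862
  p = 7/101 = 0.069307; p^2 = 0.069307^2 = 0.004803
  p = 17/101 = 0.168317; p^2 = 0.168317^2 = 0.028331
sum(p^2) = 0.149103 + 0.071464 + 0.011862 + 0.004803 + 0.028331 = 0.265563
D = 1 - 0.265563 = 0.734437 ≈ 0.7344

0.7344


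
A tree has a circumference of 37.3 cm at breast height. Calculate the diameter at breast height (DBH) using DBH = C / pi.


DBH = C / pi = 37.3 / 3.141593 = 11.8730 ≈ 11.87 cm

11.87 cm


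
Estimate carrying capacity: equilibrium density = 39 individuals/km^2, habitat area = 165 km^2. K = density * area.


K = 39 * 165 = 6435 individuals

6435 individuals


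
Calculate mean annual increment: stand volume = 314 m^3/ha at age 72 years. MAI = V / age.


MAI = 314 / 72 = 4.3611 ≈ 4.36 m^3/ha/yr

4.36 m^3/ha/yr


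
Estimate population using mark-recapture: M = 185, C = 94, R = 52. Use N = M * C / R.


N = M * C / R = 185 * 94 / 52 = 17390 / 52 = 334.42 ≈ 334

334 individuals


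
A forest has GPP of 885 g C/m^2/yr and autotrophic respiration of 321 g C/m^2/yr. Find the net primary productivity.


NPP = GPP - Ra = 885 - 321 = 564 g C/m^2/yr

564 g C/m^2/yr


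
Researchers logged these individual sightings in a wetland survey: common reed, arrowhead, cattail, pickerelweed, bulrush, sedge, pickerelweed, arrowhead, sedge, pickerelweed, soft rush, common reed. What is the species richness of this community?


Total individuals logged = 12
Distinct species (count of individuals): common reed (2), arrowhead (2), cattail (1), pickerelweed (3), bulrush (1), sedge (2), soft rush (1)
Species richness = number of distinct species = 7

7


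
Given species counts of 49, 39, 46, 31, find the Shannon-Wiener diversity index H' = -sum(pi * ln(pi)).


Total N = 49 + 39 + 46 + 31 = 165
Per-species terms:
  p = 49/165 = 0.296970; ln(p) = -1.214124; p*ln(p) = 0.296970 * (-1.214124) = -0.360558
  p = 39/165 = 0.236364; ln(p) = -1.442382; p*ln(p) = 0.236364 * (-1.442382) = -0.340927
  p = 46/165 = 0.278788; ln(p) = -1.277304; p*ln(p) = 0.278788 * (-1.277304) = -0.356097
  p = 31/165 = 0.187879; ln(p) = -1.671957; p*ln(p) = 0.187879 * (-1.671957) = -0.314126
sum(p*ln(p)) = (-0.360558) + (-0.340927) + (-0.356097) + (-0.314126) = -1.371708
H' = -(-1.371708) = 1.371708 ≈ 1.3717

1.3717


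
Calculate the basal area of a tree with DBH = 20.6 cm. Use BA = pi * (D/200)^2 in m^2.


D/200 = 20.6/200 = 0.103 m
(D/200)^2 = 0.103^2 = 0.010609
BA = 3.141593 * 0.010609 = 0.0333292 ≈ 0.0333 m^2

0.0333 m^2


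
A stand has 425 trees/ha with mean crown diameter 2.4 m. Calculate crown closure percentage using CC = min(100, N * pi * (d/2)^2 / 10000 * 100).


(d/2)^2 = (2.4/2)^2 = 1.2^2 = 1.44
Crown area = 3.141593 * 1.44 = 4.52389 m^2
N * area / 10000 * 100 = 425 * 4.52389 / 10000 * 100 = 19.2265
CC = min(100, 19.2265) = 19.2265 ≈ 19.2%

19.2%


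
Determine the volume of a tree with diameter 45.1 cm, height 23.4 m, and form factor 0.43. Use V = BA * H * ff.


(D/200)^2 = (45.1/200)^2 = 0.2255^2 = 0.05085025
BA = 3.141593 * 0.05085025 = 0.159751 m^2
V = 0.159751 * 23.4 * 0.43 = 1.60741 ≈ 1.607 m^3

1.607 m^3


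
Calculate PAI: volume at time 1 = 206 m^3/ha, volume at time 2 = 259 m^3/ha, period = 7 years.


PAI = (V2 - V1) / period = (259 - 206) / 7 = 53 / 7 = 7.5714 ≈ 7.57 m^3/ha/yr

7.57 m^3/ha/yr


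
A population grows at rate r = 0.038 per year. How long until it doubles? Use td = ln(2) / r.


td = ln(2) / 0.038 = 0.693147 / 0.038 = 18.2407 ≈ 18.2 years

18.2 years


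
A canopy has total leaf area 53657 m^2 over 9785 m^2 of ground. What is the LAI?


LAI = 53657 / 9785 = 5.4836 ≈ 5.48

5.48


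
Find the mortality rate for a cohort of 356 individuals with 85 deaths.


Mortality rate = 85 / 356 = 0.238764 ≈ 0.2388

0.2388


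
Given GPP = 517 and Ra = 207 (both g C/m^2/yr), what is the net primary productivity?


NPP = GPP - Ra = 517 - 207 = 310 g C/m^2/yr

310 g C/m^2/yr


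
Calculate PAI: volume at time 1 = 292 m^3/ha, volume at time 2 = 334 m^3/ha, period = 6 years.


PAI = (V2 - V1) / period = (334 - 292) / 6 = 42 / 6 = 7.00 m^3/ha/yr

7.00 m^3/ha/yr


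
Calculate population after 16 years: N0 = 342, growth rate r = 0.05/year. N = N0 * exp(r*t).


r*t = 0.05 * 16 = 0.8
exp(0.8) = 2.22554
N = 342 * 2.22554 = 761.135 ≈ 761

761


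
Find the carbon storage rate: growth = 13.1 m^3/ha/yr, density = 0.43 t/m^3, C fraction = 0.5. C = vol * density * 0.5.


C = 13.1 * 0.43 * 0.5 = 2.8165 ≈ 2.82 t C/ha/yr

2.82 t C/ha/yr


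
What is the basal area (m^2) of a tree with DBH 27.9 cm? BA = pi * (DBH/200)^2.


D/200 = 27.9/200 = 0.1395 m
(D/200)^2 = 0.1395^2 = 0.01946025
BA = 3.141593 * 0.01946025 = 0.0611362 ≈ 0.0611 m^2

0.0611 m^2


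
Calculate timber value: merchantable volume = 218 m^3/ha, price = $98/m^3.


Value = 218 * 98 = $21364/ha

$21364/ha


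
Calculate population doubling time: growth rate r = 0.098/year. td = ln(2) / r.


td = ln(2) / 0.098 = 0.693147 / 0.098 = 7.07293 ≈ 7.1 years

7.1 years


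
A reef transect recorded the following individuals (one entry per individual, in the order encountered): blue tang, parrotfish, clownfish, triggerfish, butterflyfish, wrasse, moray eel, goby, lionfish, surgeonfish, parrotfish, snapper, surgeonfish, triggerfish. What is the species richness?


Total individuals logged = 14
Distinct species (count of individuals): blue tang (1), parrotfish (2), clownfish (1), triggerfish (2), butterflyfish (1), wrasse (1), moray eel (1), goby (1), lionfish (1), surgeonfish (2), snapper (1)
Species richness = number of distinct species = 11

11


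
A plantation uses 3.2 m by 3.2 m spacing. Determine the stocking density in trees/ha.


N = 10000 / 3.2^2 = 10000 / 10.24 = 976.563 ≈ 977 trees/ha

977 trees/ha


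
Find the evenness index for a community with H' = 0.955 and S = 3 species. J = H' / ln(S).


ln(3) = 1.09861
J = H' / ln(S) = 0.955 / 1.09861 = 0.869280 ≈ 0.8693

0.8693


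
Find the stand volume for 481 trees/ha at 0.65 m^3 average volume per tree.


V_stand = 481 * 0.65 = 312.65 ≈ 312.7 m^3/ha

312.7 m^3/ha


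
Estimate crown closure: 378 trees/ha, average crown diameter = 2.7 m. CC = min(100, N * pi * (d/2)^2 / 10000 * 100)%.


(d/2)^2 = (2.7/2)^2 = 1.35^2 = 1.8225
Crown area = 3.141593 * 1.8225 = 5.72555 m^2
N * area / 10000 * 100 = 378 * 5.72555 / 10000 * 100 = 21.6426
CC = min(100, 21.6426) = 21.6426 ≈ 21.6%

21.6%


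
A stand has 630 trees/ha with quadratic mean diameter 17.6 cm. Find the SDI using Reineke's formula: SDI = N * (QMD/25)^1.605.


QMD/25 = 17.6/25 = 0.704
(0.704)^1.605 = exp(1.605 * ln(0.704)) = exp(1.605 * (-0.350977)) = exp(-0.563318) = 0.569317
SDI = 630 * 0.569317 = 358.670 ≈ 359

359


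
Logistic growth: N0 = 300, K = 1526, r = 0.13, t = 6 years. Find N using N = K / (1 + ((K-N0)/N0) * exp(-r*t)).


(K - N0)/N0 = (1526 - 300)/300 = 1226/300 = 4.08667
r*t = 0.13 * 6 = 0.78; exp(-0.78) = 0.458406
4.08667 * 0.458406 = 1.87335
1 + 1.87335 = 2.87335
N = 1526 / 2.87335 = 531.087 ≈ 531

531


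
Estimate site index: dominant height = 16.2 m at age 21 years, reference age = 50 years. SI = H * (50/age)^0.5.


50/21 = 2.38095
(2.38095)^0.5 = 1.54303
SI = 16.2 * 1.54303 = 24.9971 ≈ 25.0 m

25.0 m


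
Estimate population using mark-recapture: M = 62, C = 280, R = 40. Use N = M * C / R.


N = M * C / R = 62 * 280 / 40 = 17360 / 40 = 434

434 individuals


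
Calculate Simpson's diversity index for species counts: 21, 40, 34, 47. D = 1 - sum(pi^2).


Total N = 21 + 40 + 34 + 47 = 142
Per-species terms:
  p = 21/142 = 0.147887; p^2 = 0.147887^2 = 0.021871
  p = 40/142 = 0.281690; p^2 = 0.281690^2 = 0.079349
  p = 34/142 = 0.239437; p^2 = 0.239437^2 = 0.057330
  p = 47/142 = 0.330986; p^2 = 0.330986^2 = 0.109552
sum(p^2) = 0.021871 + 0.079349 + 0.057330 + 0.109552 = 0.268102
D = 1 - 0.268102 = 0.731898 ≈ 0.7319

0.7319


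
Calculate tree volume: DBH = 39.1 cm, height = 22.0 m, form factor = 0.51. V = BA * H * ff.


(D/200)^2 = (39.1/200)^2 = 0.1955^2 = 0.03822025
BA = 3.141593 * 0.03822025 = 0.120072 m^2
V = 0.120072 * 22.0 * 0.51 = 1.34721 ≈ 1.347 m^3

1.347 m^3


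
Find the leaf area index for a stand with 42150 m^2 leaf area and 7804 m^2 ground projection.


LAI = 42150 / 7804 = 5.4011 ≈ 5.40

5.40


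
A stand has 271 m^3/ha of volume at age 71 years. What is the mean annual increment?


MAI = 271 / 71 = 3.8169 ≈ 3.82 m^3/ha/yr

3.82 m^3/ha/yr


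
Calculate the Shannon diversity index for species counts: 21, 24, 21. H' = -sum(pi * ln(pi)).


Total N = 21 + 24 + 21 = 66
Per-species terms:
  p = 21/66 = 0.318182; ln(p) = -1.145132; p*ln(p) = 0.318182 * (-1.145132) = -0.364360
  p = 24/66 = 0.363636; ln(p) = -1.011602; p*ln(p) = 0.363636 * (-1.011602) = -0.367855
  p = 21/66 = 0.318182; ln(p) = -1.145132; p*ln(p) = 0.318182 * (-1.145132) = -0.364360
sum(p*ln(p)) = (-0.364360) + (-0.367855) + (-0.364360) = -1.096575
H' = -(-1.096575) = 1.096575 ≈ 1.0966

1.0966


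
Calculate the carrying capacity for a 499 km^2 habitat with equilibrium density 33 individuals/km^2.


K = 33 * 499 = 16467 individuals

16467 individuals


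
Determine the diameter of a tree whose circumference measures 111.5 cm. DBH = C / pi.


DBH = C / pi = 111.5 / 3.141593 = 35.4915 ≈ 35.49 cm

35.49 cm


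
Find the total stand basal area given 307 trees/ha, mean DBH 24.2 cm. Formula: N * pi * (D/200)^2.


(D/200)^2 = (24.2/200)^2 = 0.121^2 = 0.014641
Individual BA = 3.141593 * 0.014641 = 0.0459961 m^2
Stand BA = 307 * 0.0459961 = 14.1208 ≈ 14.12 m^2/ha

14.12 m^2/ha


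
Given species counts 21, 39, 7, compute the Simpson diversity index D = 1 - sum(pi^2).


Total N = 21 + 39 + 7 = 67
Per-species terms:
  p = 21/67 = 0.313433; p^2 = 0.313433^2 = 0.098240
  p = 39/67 = 0.582090; p^2 = 0.582090^2 = 0.338829
  p = 7/67 = 0.104478; p^2 = 0.104478^2 = 0.010916
sum(p^2) = 0.098240 + 0.338829 + 0.010916 = 0.447985
D = 1 - 0.447985 = 0.552015 ≈ 0.5520

0.5520


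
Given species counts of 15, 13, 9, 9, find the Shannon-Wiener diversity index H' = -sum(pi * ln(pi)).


Total N = 15 + 13 + 9 + 9 = 46
Per-species terms:
  p = 15/46 = 0.326087; ln(p) = -1.120591; p*ln(p) = 0.326087 * (-1.120591) = -0.365410
  p = 13/46 = 0.282609; ln(p) = -1.263691; p*ln(p) = 0.282609 * (-1.263691) = -0.357130
  p = 9/46 = 0.195652; ln(p) = -1.631418; p*ln(p) = 0.195652 * (-1.631418) = -0.319190
  p = 9/46 = 0.195652; ln(p) = -1.631418; p*ln(p) = 0.195652 * (-1.631418) = -0.319190
sum(p*ln(p)) = (-0.365410) + (-0.357130) + (-0.319190) + (-0.319190) = -1.360920
H' = -(-1.360920) = 1.360920 ≈ 1.3609

1.3609


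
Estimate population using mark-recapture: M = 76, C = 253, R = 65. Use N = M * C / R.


N = M * C / R = 76 * 253 / 65 = 19228 / 65 = 295.82 ≈ 296

296 individuals


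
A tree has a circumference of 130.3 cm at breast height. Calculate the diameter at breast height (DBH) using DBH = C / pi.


DBH = C / pi = 130.3 / 3.141593 = 41.4758 ≈ 41.48 cm

41.48 cm


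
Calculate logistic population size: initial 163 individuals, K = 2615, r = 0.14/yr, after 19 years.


(K - N0)/N0 = (2615 - 163)/163 = 2452/163 = 15.0429
r*t = 0.14 * 19 = 2.66; exp(-2.66) = 0.0699482
15.0429 * 0.0699482 = 1.05222
1 + 1.05222 = 2.05222
N = 2615 / 2.05222 = 1274.23 ≈ 1274

1274


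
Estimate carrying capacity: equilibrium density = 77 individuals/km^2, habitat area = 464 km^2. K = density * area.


K = 77 * 464 = 35728 individuals

35728 individuals


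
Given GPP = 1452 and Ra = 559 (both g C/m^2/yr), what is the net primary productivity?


NPP = GPP - Ra = 1452 - 559 = 893 g C/m^2/yr

893 g C/m^2/yr


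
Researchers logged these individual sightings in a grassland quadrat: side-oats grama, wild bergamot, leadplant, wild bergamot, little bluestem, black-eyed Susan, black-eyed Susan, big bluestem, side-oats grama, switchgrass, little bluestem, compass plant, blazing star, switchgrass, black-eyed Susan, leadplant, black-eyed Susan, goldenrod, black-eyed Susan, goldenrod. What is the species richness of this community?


Total individuals logged = 20
Distinct species (count of individuals): side-oats grama (2), wild bergamot (2), leadplant (2), little bluestem (2), black-eyed Susan (5), big bluestem (1), switchgrass (2), compass plant (1), blazing star (1), goldenrod (2)
Species richness = number of distinct species = 10

10


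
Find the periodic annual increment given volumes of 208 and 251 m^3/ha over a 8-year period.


PAI = (V2 - V1) / period = (251 - 208) / 8 = 43 / 8 = 5.3750 ≈ 5.38 m^3/ha/yr

5.38 m^3/ha/yr


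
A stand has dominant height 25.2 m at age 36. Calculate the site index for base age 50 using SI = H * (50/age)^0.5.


50/36 = 1.38889
(1.38889)^0.5 = 1.17851
SI = 25.2 * 1.17851 = 29.6985 ≈ 29.7 m

29.7 m


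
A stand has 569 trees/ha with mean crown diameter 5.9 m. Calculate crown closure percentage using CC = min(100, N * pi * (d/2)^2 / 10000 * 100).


(d/2)^2 = (5.9/2)^2 = 2.95^2 = 8.7025
Crown area = 3.141593 * 8.7025 = 27.3397 m^2
N * area / 10000 * 100 = 569 * 27.3397 / 10000 * 100 = 155.563
CC = min(100, 155.563) = 100%

100%


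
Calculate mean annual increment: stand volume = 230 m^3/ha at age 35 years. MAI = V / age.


MAI = 230 / 35 = 6.5714 ≈ 6.57 m^3/ha/yr

6.57 m^3/ha/yr


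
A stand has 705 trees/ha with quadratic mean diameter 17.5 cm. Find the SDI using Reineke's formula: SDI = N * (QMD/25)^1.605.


QMD/25 = 17.5/25 = 0.7
(0.7)^1.605 = exp(1.605 * ln(0.7)) = exp(1.605 * (-0.356675)) = exp(-0.572463) = 0.564134
SDI = 705 * 0.564134 = 397.714 ≈ 398

398


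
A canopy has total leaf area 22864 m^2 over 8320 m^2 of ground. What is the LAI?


LAI = 22864 / 8320 = 2.7481 ≈ 2.75

2.75


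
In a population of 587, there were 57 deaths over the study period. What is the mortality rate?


Mortality rate = 57 / 587 = 0.097104 ≈ 0.0971

0.0971


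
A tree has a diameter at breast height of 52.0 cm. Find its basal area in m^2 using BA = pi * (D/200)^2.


D/200 = 52.0/200 = 0.26 m
(D/200)^2 = 0.26^2 = 0.0676
BA = 3.141593 * 0.0676 = 0.212372 ≈ 0.2124 m^2

0.2124 m^2


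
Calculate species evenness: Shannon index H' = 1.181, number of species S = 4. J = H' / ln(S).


ln(4) = 1.38629
J = H' / ln(S) = 1.181 / 1.38629 = 0.851914 ≈ 0.8519

0.8519


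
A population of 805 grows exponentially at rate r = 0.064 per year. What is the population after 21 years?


r*t = 0.064 * 21 = 1.344
exp(1.344) = 3.83435
N = 805 * 3.83435 = 3086.65 ≈ 3087

3087


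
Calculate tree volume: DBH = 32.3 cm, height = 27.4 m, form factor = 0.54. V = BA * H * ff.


(D/200)^2 = (32.3/200)^2 = 0.1615^2 = 0.02608225
BA = 3.141593 * 0.02608225 = 0.0819398 m^2
V = 0.0819398 * 27.4 * 0.54 = 1.21238 ≈ 1.212 m^3

1.212 m^3


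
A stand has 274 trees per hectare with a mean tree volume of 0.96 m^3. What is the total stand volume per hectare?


V_stand = 274 * 0.96 = 263.04 ≈ 263.0 m^3/ha

263.0 m^3/ha


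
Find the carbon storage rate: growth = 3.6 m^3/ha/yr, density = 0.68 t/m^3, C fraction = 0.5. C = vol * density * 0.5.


C = 3.6 * 0.68 * 0.5 = 1.224 ≈ 1.22 t C/ha/yr

1.22 t C/ha/yr


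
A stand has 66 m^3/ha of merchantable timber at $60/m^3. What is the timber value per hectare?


Value = 66 * 60 = $3960/ha

$3960/ha


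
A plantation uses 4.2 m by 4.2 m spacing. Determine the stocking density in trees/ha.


N = 10000 / 4.2^2 = 10000 / 17.64 = 566.893 ≈ 567 trees/ha

567 trees/ha


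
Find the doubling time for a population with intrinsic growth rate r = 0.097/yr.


td = ln(2) / 0.097 = 0.693147 / 0.097 = 7.14585 ≈ 7.1 years

7.1 years


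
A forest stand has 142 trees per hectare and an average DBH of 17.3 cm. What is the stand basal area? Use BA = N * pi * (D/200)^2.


(D/200)^2 = (17.3/200)^2 = 0.0865^2 = 0.00748225
Individual BA = 3.141593 * 0.00748225 = 0.0235062 m^2
Stand BA = 142 * 0.0235062 = 3.33788 ≈ 3.34 m^2/ha

3.34 m^2/ha


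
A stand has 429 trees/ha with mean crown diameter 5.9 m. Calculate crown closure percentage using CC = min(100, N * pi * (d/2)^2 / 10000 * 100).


(d/2)^2 = (5.9/2)^2 = 2.95^2 = 8.7025
Crown area = 3.141593 * 8.7025 = 27.3397 m^2
N * area / 10000 * 100 = 429 * 27.3397 / 10000 * 100 = 117.287
CC = min(100, 117.287) = 100%

100%


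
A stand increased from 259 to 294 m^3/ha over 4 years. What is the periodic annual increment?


PAI = (V2 - V1) / period = (294 - 259) / 4 = 35 / 4 = 8.75 m^3/ha/yr

8.75 m^3/ha/yr


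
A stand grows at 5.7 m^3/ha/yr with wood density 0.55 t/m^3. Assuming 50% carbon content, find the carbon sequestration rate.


C = 5.7 * 0.55 * 0.5 = 1.5675 ≈ 1.57 t C/ha/yr

1.57 t C/ha/yr


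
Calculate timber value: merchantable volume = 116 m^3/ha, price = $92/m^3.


Value = 116 * 92 = $10672/ha

$10672/ha


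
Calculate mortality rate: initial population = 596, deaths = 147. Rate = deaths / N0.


Mortality rate = 147 / 596 = 0.246644 ≈ 0.2466

0.2466


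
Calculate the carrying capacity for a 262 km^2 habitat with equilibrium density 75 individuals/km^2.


K = 75 * 262 = 19650 individuals

19650 individuals


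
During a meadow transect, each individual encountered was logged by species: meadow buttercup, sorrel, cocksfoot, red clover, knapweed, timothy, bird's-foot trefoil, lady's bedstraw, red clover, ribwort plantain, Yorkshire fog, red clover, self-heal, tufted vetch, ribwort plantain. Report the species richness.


Total individuals logged = 15
Distinct species (count of individuals): meadow buttercup (1), sorrel (1), cocksfoot (1), red clover (3), knapweed (1), timothy (1), bird's-foot trefoil (1), lady's bedstraw (1), ribwort plantain (2), Yorkshire fog (1), self-heal (1), tufted vetch (1)
Species richness = number of distinct species = 12

12


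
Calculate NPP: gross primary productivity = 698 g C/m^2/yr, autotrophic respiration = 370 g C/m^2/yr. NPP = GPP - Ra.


NPP = GPP - Ra = 698 - 370 = 328 g C/m^2/yr

328 g C/m^2/yr


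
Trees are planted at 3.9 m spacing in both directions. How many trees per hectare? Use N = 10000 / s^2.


N = 10000 / 3.9^2 = 10000 / 15.21 = 657.462 ≈ 657 trees/ha

657 trees/ha


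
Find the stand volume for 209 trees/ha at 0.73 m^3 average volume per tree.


V_stand = 209 * 0.73 = 152.57 ≈ 152.6 m^3/ha

152.6 m^3/ha


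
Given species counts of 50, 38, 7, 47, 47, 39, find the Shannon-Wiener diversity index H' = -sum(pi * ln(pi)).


Total N = 50 + 38 + 7 + 47 + 47 + 39 = 228
Per-species terms:
  p = 50/228 = 0.219298; ln(p) = -1.517324; p*ln(p) = 0.219298 * (-1.517324) = -0.332746
  p = 38/228 = 0.166667; ln(p) = -1.791757; p*ln(p) = 0.166667 * (-1.791757) = -0.298627
  p = 7/228 = 0.030702; ln(p) = -3.483427; p*ln(p) = 0.030702 * (-3.483427) = -0.106948
  p = 47/228 = 0.206140; ln(p) = -1.579200; p*ln(p) = 0.206140 * (-1.579200) = -0.325536
  p = 47/228 = 0.206140; ln(p) = -1.579200; p*ln(p) = 0.206140 * (-1.579200) = -0.325536
  p = 39/228 = 0.171053; ln(p) = -1.765782; p*ln(p) = 0.171053 * (-1.765782) = -0.302042
sum(p*ln(p)) = (-0.332746) + (-0.298627) + (-0.106948) + (-0.325536) + (-0.325536) + (-0.302042) = -1.691435
H' = -(-1.691435) = 1.691435 ≈ 1.6914

1.6914


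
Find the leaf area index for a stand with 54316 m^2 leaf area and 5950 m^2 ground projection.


LAI = 54316 / 5950 = 9.1287 ≈ 9.13

9.13


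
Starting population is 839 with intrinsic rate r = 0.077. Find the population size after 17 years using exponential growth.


r*t = 0.077 * 17 = 1.309
exp(1.309) = 3.70247
N = 839 * 3.70247 = 3106.37 ≈ 3106

3106


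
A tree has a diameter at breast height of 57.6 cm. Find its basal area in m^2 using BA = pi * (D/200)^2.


D/200 = 57.6/200 = 0.288 m
(D/200)^2 = 0.288^2 = 0.082944
BA = 3.141593 * 0.082944 = 0.260576 ≈ 0.2606 m^2

0.2606 m^2


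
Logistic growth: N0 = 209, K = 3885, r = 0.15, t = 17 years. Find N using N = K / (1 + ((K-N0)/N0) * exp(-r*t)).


(K - N0)/N0 = (3885 - 209)/209 = 3676/209 = 17.5885
r*t = 0.15 * 17 = 2.55; exp(-2.55) = 0.0780817
17.5885 * 0.0780817 = 1.37334
1 + 1.37334 = 2.37334
N = 3885 / 2.37334 = 1636.93 ≈ 1637

1637


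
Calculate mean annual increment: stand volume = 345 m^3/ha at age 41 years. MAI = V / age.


MAI = 345 / 41 = 8.4146 ≈ 8.41 m^3/ha/yr

8.41 m^3/ha/yr


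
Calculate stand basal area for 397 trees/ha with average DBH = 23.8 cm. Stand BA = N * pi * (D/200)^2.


(D/200)^2 = (23.8/200)^2 = 0.119^2 = 0.014161
Individual BA = 3.141593 * 0.014161 = 0.0444881 m^2
Stand BA = 397 * 0.0444881 = 17.6618 ≈ 17.66 m^2/ha

17.66 m^2/ha


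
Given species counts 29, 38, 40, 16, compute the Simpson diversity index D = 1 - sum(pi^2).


Total N = 29 + 38 + 40 + 16 = 123
Per-species terms:
  p = 29/123 = 0.235772; p^2 = 0.235772^2 = 0.055588
  p = 38/123 = 0.308943; p^2 = 0.308943^2 = 0.095446
  p = 40/123 = 0.325203; p^2 = 0.325203^2 = 0.105757
  p = 16/123 = 0.130081; p^2 = 0.130081^2 = 0.016921
sum(p^2) = 0.055588 + 0.095446 + 0.105757 + 0.016921 = 0.273712
D = 1 - 0.273712 = 0.726288 ≈ 0.7263

0.7263


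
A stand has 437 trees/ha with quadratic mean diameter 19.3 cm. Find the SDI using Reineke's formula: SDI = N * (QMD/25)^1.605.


QMD/25 = 19.3/25 = 0.772
(0.772)^1.605 = exp(1.605 * ln(0.772)) = exp(1.605 * (-0.258771)) = exp(-0.415327) = 0.660124
SDI = 437 * 0.660124 = 288.474 ≈ 288

288


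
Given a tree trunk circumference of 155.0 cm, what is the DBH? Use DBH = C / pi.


DBH = C / pi = 155.0 / 3.141593 = 49.3380 ≈ 49.34 cm

49.34 cm


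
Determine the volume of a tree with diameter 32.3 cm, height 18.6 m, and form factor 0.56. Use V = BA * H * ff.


(D/200)^2 = (32.3/200)^2 = 0.1615^2 = 0.02608225
BA = 3.141593 * 0.02608225 = 0.0819398 m^2
V = 0.0819398 * 18.6 * 0.56 = 0.853485 ≈ 0.853 m^3

0.853 m^3


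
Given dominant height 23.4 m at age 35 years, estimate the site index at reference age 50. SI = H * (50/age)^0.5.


50/35 = 1.42857
(1.42857)^0.5 = 1.19523
SI = 23.4 * 1.19523 = 27.9684 ≈ 28.0 m

28.0 m


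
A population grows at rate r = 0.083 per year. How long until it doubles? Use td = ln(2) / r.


td = ln(2) / 0.083 = 0.693147 / 0.083 = 8.35117 ≈ 8.4 years

8.4 years


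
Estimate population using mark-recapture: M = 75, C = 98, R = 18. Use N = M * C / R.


N = M * C / R = 75 * 98 / 18 = 7350 / 18 = 408.33 ≈ 408

408 individuals


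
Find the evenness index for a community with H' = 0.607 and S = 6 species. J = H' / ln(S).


ln(6) = 1.79176
J = H' / ln(S) = 0.607 / 1.79176 = 0.338773 ≈ 0.3388

0.3388


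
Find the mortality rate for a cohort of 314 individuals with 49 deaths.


Mortality rate = 49 / 314 = 0.156051 ≈ 0.1561

0.1561


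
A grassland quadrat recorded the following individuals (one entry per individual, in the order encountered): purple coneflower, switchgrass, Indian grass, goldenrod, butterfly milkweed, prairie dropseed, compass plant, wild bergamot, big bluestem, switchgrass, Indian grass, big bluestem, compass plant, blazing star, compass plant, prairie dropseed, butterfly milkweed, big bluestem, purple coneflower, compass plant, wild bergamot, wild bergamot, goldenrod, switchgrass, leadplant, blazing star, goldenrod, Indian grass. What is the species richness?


Total individuals logged = 28
Distinct species (count of individuals): purple coneflower (2), switchgrass (3), Indian grass (3), goldenrod (3), butterfly milkweed (2), prairie dropseed (2), compass plant (4), wild bergamot (3), big bluestem (3), blazing star (2), leadplant (1)
Species richness = number of distinct species = 11

11


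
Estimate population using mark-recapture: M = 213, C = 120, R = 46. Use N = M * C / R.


N = M * C / R = 213 * 120 / 46 = 25560 / 46 = 555.65 ≈ 556

556 individuals


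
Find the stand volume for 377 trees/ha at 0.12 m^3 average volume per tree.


V_stand = 377 * 0.12 = 45.24 ≈ 45.2 m^3/ha

45.2 m^3/ha


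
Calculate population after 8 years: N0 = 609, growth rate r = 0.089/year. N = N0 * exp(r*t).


r*t = 0.089 * 8 = 0.712
exp(0.712) = 2.03806
N = 609 * 2.03806 = 1241.18 ≈ 1241

1241
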